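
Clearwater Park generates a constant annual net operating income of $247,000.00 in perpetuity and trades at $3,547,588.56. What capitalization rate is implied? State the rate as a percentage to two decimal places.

6.96%

P = C/r ⇒ r = C/P = $247,000.00/$3,547,588.56 = 0.069625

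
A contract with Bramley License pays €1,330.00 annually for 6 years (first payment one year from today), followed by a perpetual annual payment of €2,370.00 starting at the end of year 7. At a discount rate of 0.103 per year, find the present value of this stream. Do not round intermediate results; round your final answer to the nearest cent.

€18519.78

PV of 6-year annuity: €1,330.00 × [1 − (1+0.103)^−6] / 0.103 = 5741.92485
Perpetuity value at year 6: €2,370.00 / 0.103 = 23009.70874
PV of perpetuity: 23009.70874 / (1+0.103)^6 = 12777.85768
Total PV = 5741.92485 + 12777.85768 = 18519.78254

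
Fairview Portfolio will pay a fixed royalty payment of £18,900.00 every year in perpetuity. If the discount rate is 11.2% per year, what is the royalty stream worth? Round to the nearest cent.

Level perpetuity: PV = C / r = £18,900.00 / 0.112 = £168,750.00

£168750.00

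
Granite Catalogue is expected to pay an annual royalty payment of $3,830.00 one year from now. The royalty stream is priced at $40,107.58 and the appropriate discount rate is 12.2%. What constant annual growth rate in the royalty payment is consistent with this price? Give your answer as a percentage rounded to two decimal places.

P = D₁/(r−g) ⇒ g = r − D₁/P = 0.122 − $3,830.00/$40,107.58 = 0.026507

2.65%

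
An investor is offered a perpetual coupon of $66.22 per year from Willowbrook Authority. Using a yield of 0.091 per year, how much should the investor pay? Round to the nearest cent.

Level perpetuity: PV = C / r = $66.22 / 0.091 = $727.69

$727.69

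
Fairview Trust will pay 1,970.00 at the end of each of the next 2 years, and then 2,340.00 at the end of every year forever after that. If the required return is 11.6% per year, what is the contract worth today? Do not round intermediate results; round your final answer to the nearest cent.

PV of 2-year annuity: 1,970.00 × [1 − (1+0.116)^−2] / 0.116 = 3346.98295
Perpetuity value at year 2: 2,340.00 / 0.116 = 20172.41379
PV of perpetuity: 20172.41379 / (1+0.116)^2 = 16196.80968
Total PV = 3346.98295 + 16196.80968 = 19543.79263

19543.79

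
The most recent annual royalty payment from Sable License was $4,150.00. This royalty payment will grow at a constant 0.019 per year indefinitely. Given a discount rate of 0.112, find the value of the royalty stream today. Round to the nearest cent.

D₁ = D₀ × (1 + g) = $4,150.00 × 1.019 = $4,228.8500
Growing perpetuity: P = D₁ / (r − g) = $4,228.8500 / (0.112 − 0.019) = $45,471.51

$45471.51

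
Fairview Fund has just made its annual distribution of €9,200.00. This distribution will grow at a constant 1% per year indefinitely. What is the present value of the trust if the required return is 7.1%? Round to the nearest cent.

D₁ = D₀ × (1 + g) = €9,200.00 × 1.01 = €9,292.0000
Growing perpetuity: P = D₁ / (r − g) = €9,292.0000 / (0.071 − 0.01) = €152,327.87

€152327.87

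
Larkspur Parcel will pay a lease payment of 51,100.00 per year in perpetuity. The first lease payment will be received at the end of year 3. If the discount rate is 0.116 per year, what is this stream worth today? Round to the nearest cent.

Value at end of year 2: C / r = 51,100.00 / 0.116 = 440,517.2414
Discount to today: PV = 440,517.2414 / (1 + 0.116)^2 = 440,517.2414 / 1.245456 = 353,699.56

353699.56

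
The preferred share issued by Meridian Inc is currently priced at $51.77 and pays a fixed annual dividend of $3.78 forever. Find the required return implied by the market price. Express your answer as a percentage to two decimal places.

P = C/r ⇒ r = C/P = $3.78/$51.77 = 0.073015

7.30%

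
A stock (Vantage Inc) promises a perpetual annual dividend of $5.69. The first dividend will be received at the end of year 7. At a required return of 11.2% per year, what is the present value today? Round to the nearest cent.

Value at end of year 6: C / r = $5.69 / 0.112 = $50.8036
Discount to today: PV = $50.8036 / (1 + 0.112)^6 = $50.8036 / 1.890727 = $26.87

$26.87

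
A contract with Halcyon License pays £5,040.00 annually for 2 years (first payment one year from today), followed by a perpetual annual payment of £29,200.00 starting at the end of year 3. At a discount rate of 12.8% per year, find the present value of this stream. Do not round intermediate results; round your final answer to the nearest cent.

PV of 2-year annuity: £5,040.00 × [1 − (1+0.128)^−2] / 0.128 = 8429.15346
Perpetuity value at year 2: £29,200.00 / 0.128 = 228125.00000
PV of perpetuity: 228125.00000 / (1+0.128)^2 = 179289.42835
Total PV = 8429.15346 + 179289.42835 = 187718.58181

£187718.58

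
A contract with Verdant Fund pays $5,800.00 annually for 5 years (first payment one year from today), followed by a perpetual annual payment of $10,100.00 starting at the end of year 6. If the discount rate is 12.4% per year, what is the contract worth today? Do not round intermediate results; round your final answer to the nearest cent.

$66103.45

PV of 5-year annuity: $5,800.00 × [1 − (1+0.124)^−5] / 0.124 = 20702.16925
Perpetuity value at year 5: $10,100.00 / 0.124 = 81451.61290
PV of perpetuity: 81451.61290 / (1+0.124)^5 = 45401.28369
Total PV = 20702.16925 + 45401.28369 = 66103.45294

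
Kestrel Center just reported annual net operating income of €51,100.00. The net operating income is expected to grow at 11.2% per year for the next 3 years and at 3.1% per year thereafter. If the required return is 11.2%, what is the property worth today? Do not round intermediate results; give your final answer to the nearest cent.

€803720.99

D_1 = 56823.20000
D_2 = 63187.39840
D_3 = 70264.38702
Terminal value at year 3: TV = D_3×(1+g_2)/(r−g_2) = 72442.58302/0.081 = 894352.87677
P_0 = D_1/(1+r)^1 + D_2/(1+r)^2 + D_3/(1+r)^3 + TV/(1+r)^3
    = 51100.00000 + 51100.00000 + 51100.00000 + 650420.98765 = 803720.98765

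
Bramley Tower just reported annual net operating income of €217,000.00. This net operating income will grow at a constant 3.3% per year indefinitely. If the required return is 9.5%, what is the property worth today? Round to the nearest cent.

€3615500.00

D₁ = D₀ × (1 + g) = €217,000.00 × 1.033 = €224,161.0000
Growing perpetuity: P = D₁ / (r − g) = €224,161.0000 / (0.095 − 0.033) = €3,615,500.00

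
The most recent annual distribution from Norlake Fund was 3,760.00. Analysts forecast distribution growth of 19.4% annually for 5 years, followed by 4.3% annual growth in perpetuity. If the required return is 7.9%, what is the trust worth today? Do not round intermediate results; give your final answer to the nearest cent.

206488.98

D_1 = 4489.44000
D_2 = 5360.39136
D_3 = 6400.30728
D_4 = 7641.96690
D_5 = 9124.50847
Terminal value at year 5: TV = D_5×(1+g_2)/(r−g_2) = 9516.86234/0.036 = 264357.28720
P_0 = D_1/(1+r)^1 + D_2/(1+r)^2 + D_3/(1+r)^3 + D_4/(1+r)^4 + D_5/(1+r)^5 + TV/(1+r)^5
    = 4160.74143 + 4604.19394 + 5094.90970 + 5637.92603 + 6238.81712 + 180752.39611 = 206488.98433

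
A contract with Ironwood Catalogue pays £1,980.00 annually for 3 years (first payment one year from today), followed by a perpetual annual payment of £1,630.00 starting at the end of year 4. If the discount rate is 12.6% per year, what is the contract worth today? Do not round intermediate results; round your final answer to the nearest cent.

£13768.56

PV of 3-year annuity: £1,980.00 × [1 − (1+0.126)^−3] / 0.126 = 4707.01941
Perpetuity value at year 3: £1,630.00 / 0.126 = 12936.50794
PV of perpetuity: 12936.50794 / (1+0.126)^3 = 9061.53741
Total PV = 4707.01941 + 9061.53741 = 13768.55682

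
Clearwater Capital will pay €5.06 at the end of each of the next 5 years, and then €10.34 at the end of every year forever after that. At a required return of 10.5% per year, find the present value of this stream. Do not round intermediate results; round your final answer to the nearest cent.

PV of 5-year annuity: €5.06 × [1 − (1+0.105)^−5] / 0.105 = 18.93886
Perpetuity value at year 5: €10.34 / 0.105 = 98.47619
PV of perpetuity: 98.47619 / (1+0.105)^5 = 59.77504
Total PV = 18.93886 + 59.77504 = 78.71390

€78.71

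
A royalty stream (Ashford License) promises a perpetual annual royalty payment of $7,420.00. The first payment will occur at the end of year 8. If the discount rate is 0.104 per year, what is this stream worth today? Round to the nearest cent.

Value at end of year 7: C / r = $7,420.00 / 0.104 = $71,346.1538
Discount to today: PV = $71,346.1538 / (1 + 0.104)^7 = $71,346.1538 / 1.998865 = $35,693.33

$35693.33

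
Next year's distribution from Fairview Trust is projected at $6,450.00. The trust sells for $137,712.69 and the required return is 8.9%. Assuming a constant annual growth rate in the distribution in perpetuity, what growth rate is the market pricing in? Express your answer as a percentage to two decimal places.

4.22%

P = D₁/(r−g) ⇒ g = r − D₁/P = 0.089 − $6,450.00/$137,712.69 = 0.042163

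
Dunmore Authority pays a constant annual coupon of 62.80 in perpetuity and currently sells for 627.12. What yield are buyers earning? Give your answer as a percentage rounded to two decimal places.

10.01%

P = C/r ⇒ r = C/P = 62.80/627.12 = 0.100140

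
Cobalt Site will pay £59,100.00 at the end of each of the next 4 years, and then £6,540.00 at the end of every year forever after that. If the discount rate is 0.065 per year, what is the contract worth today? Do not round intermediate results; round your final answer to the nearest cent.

£280675.36

PV of 4-year annuity: £59,100.00 × [1 − (1+0.065)^−4] / 0.065 = 202464.69736
Perpetuity value at year 4: £6,540.00 / 0.065 = 100615.38462
PV of perpetuity: 100615.38462 / (1+0.065)^4 = 78210.66176
Total PV = 202464.69736 + 78210.66176 = 280675.35912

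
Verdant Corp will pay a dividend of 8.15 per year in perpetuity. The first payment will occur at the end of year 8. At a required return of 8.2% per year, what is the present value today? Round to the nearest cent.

57.25

Value at end of year 7: C / r = 8.15 / 0.082 = 99.3902
Discount to today: PV = 99.3902 / (1 + 0.082)^7 = 99.3902 / 1.736164 = 57.25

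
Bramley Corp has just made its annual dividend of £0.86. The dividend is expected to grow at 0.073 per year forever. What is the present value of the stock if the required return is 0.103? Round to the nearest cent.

£30.76

D₁ = D₀ × (1 + g) = £0.86 × 1.073 = £0.9228
Growing perpetuity: P = D₁ / (r − g) = £0.9228 / (0.103 − 0.073) = £30.76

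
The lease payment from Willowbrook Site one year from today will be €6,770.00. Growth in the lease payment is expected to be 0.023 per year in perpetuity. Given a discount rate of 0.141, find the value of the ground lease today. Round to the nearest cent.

€57372.88

Growing perpetuity: P = D₁ / (r − g) = €6,770.0000 / (0.141 − 0.023) = €57,372.88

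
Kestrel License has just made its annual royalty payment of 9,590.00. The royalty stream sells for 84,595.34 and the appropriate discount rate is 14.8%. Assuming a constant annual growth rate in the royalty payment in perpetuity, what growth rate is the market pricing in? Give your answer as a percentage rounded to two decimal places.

3.11%

P = D₀(1+g)/(r−g) ⇒ P(r−g) = D₀(1+g) ⇒ g(P+D₀) = P·r − D₀
g = (P·r − D₀)/(P + D₀) = (84,595.34×0.148 − 9,590.00) / (84,595.34 + 9,590.00) = 0.031110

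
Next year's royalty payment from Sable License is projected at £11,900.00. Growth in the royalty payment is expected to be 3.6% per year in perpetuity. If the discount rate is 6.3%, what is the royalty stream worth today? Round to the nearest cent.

Growing perpetuity: P = D₁ / (r − g) = £11,900.0000 / (0.063 − 0.036) = £440,740.74

£440740.74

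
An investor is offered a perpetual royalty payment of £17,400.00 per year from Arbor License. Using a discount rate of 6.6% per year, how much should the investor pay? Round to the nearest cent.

£263636.36

Level perpetuity: PV = C / r = £17,400.00 / 0.066 = £263,636.36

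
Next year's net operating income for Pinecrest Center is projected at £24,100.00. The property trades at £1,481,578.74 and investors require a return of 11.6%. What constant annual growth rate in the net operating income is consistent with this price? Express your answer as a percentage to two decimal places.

P = D₁/(r−g) ⇒ g = r − D₁/P = 0.116 − £24,100.00/£1,481,578.74 = 0.099734

9.97%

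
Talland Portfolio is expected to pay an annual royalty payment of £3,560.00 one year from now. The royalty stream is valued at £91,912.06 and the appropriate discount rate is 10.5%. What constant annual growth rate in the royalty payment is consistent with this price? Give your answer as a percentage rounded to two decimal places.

6.63%

P = D₁/(r−g) ⇒ g = r − D₁/P = 0.105 − £3,560.00/£91,912.06 = 0.066267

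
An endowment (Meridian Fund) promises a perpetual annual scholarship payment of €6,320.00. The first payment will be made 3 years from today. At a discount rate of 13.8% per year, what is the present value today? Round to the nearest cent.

€35363.36

Value at end of year 2: C / r = €6,320.00 / 0.138 = €45,797.1014
Discount to today: PV = €45,797.1014 / (1 + 0.138)^2 = €45,797.1014 / 1.295044 = €35,363.36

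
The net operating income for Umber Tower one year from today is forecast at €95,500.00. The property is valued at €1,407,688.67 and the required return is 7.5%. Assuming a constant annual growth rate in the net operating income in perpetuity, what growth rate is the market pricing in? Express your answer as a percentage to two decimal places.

P = D₁/(r−g) ⇒ g = r − D₁/P = 0.075 − €95,500.00/€1,407,688.67 = 0.007158

0.72%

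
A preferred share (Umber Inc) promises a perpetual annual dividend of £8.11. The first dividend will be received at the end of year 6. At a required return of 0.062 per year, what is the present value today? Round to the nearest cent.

£96.83

Value at end of year 5: C / r = £8.11 / 0.062 = £130.8065
Discount to today: PV = £130.8065 / (1 + 0.062)^5 = £130.8065 / 1.350898 = £96.83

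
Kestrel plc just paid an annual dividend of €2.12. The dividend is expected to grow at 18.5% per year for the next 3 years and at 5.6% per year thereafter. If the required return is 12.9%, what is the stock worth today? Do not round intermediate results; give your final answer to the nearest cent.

€42.47

D_1 = 2.51220
D_2 = 2.97696
D_3 = 3.52769
Terminal value at year 3: TV = D_3×(1+g_2)/(r−g_2) = 3.72524/0.073 = 51.03075
P_0 = D_1/(1+r)^1 + D_2/(1+r)^2 + D_3/(1+r)^3 + TV/(1+r)^3
    = 2.22516 + 2.33553 + 2.45137 + 35.46093 = 42.47298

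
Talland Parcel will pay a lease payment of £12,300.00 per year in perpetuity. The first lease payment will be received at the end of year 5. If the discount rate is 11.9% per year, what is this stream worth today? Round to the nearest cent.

Value at end of year 4: C / r = £12,300.00 / 0.119 = £103,361.3445
Discount to today: PV = £103,361.3445 / (1 + 0.119)^4 = £103,361.3445 / 1.567907 = £65,923.13

£65923.13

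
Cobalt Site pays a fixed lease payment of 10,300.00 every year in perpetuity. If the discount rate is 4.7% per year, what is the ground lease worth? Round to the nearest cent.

Level perpetuity: PV = C / r = 10,300.00 / 0.047 = 219,148.94

219148.94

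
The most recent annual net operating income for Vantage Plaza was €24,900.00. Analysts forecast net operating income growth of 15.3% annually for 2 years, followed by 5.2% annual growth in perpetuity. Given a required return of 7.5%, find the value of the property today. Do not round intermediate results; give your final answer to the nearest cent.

D_1 = 28709.70000
D_2 = 33102.28410
Terminal value at year 2: TV = D_2×(1+g_2)/(r−g_2) = 34823.60287/0.023 = 1514069.69014
P_0 = D_1/(1+r)^1 + D_2/(1+r)^2 + TV/(1+r)^2
    = 26706.69767 + 28644.48597 + 1310173.88006 = 1365525.06370

€1365525.06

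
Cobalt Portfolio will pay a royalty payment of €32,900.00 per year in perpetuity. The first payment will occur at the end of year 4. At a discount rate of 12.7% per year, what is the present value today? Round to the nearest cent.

Value at end of year 3: C / r = €32,900.00 / 0.127 = €259,055.1181
Discount to today: PV = €259,055.1181 / (1 + 0.127)^3 = €259,055.1181 / 1.431435 = €180,975.77

€180975.77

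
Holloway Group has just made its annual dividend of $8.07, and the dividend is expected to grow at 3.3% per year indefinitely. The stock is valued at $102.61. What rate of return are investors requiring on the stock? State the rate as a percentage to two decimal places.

11.42%

D₁ = $8.07 × 1.033 = $8.3363
P = D₁/(r − g) ⇒ r = D₁/P + g = $8.3363/$102.61 + 0.033 = 0.081243 + 0.033 = 0.114243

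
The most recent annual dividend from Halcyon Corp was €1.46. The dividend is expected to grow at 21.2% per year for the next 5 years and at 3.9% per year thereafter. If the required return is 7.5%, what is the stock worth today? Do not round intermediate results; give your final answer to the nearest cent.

€87.37

D_1 = 1.76952
D_2 = 2.14466
D_3 = 2.59933
D_4 = 3.15038
D_5 = 3.81826
Terminal value at year 5: TV = D_5×(1+g_2)/(r−g_2) = 3.96718/0.036 = 110.19934
P_0 = D_1/(1+r)^1 + D_2/(1+r)^2 + D_3/(1+r)^3 + D_4/(1+r)^4 + D_5/(1+r)^5 + TV/(1+r)^5
    = 1.64607 + 1.85584 + 2.09235 + 2.35901 + 2.65964 + 76.76030 = 87.37322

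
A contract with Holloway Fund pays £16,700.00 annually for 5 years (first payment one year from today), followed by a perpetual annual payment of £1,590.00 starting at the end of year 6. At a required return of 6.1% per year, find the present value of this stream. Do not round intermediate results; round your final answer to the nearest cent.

PV of 5-year annuity: £16,700.00 × [1 − (1+0.061)^−5] / 0.061 = 70155.51619
Perpetuity value at year 5: £1,590.00 / 0.061 = 26065.57377
PV of perpetuity: 26065.57377 / (1+0.061)^5 = 19386.09648
Total PV = 70155.51619 + 19386.09648 = 89541.61267

£89541.61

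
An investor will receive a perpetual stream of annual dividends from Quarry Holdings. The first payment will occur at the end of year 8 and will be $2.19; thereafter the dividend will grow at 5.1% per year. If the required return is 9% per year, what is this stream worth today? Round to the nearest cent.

Value at end of year 7: C₁ / (r − g) = $2.19 / (0.09 − 0.051) = $56.1538
Discount to today: PV = $56.1538 / (1 + 0.09)^7 = $56.1538 / 1.828039 = $30.72

$30.72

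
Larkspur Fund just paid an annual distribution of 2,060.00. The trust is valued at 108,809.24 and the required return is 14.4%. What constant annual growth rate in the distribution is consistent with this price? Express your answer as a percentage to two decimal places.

P = D₀(1+g)/(r−g) ⇒ P(r−g) = D₀(1+g) ⇒ g(P+D₀) = P·r − D₀
g = (P·r − D₀)/(P + D₀) = (108,809.24×0.144 − 2,060.00) / (108,809.24 + 2,060.00) = 0.122744

12.27%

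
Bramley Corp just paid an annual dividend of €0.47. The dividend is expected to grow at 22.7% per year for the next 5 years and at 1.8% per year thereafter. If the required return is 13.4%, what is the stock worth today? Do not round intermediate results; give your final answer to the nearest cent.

€9.11

D_1 = 0.57669
D_2 = 0.70760
D_3 = 0.86822
D_4 = 1.06531
D_5 = 1.30714
Terminal value at year 5: TV = D_5×(1+g_2)/(r−g_2) = 1.33066/0.116 = 11.47124
P_0 = D_1/(1+r)^1 + D_2/(1+r)^2 + D_3/(1+r)^3 + D_4/(1+r)^4 + D_5/(1+r)^5 + TV/(1+r)^5
    = 0.50854 + 0.55025 + 0.59538 + 0.64420 + 0.69704 + 6.11709 = 9.11251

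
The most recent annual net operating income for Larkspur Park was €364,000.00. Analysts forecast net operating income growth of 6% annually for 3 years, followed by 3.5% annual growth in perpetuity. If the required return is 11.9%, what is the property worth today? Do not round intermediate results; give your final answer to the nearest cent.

€4793165.33

D_1 = 385840.00000
D_2 = 408990.40000
D_3 = 433529.82400
Terminal value at year 3: TV = D_3×(1+g_2)/(r−g_2) = 448703.36784/0.084 = 5341706.76000
P_0 = D_1/(1+r)^1 + D_2/(1+r)^2 + D_3/(1+r)^3 + TV/(1+r)^3
    = 344807.86416 + 326627.64613 + 309405.99186 + 3812323.82829 = 4793165.33044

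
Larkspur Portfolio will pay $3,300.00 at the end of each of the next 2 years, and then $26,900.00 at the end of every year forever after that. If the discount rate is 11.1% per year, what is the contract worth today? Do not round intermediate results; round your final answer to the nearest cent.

PV of 2-year annuity: $3,300.00 × [1 − (1+0.111)^−2] / 0.111 = 5643.83171
Perpetuity value at year 2: $26,900.00 / 0.111 = 242342.34234
PV of perpetuity: 242342.34234 / (1+0.111)^2 = 196336.56265
Total PV = 5643.83171 + 196336.56265 = 201980.39436

$201980.39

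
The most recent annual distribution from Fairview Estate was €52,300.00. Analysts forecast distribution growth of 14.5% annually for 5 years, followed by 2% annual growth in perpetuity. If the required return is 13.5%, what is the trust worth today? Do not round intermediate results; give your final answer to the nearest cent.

D_1 = 59883.50000
D_2 = 68566.60750
D_3 = 78508.76559
D_4 = 89892.53660
D_5 = 102926.95440
Terminal value at year 5: TV = D_5×(1+g_2)/(r−g_2) = 104985.49349/0.115 = 912917.33472
P_0 = D_1/(1+r)^1 + D_2/(1+r)^2 + D_3/(1+r)^3 + D_4/(1+r)^4 + D_5/(1+r)^5 + TV/(1+r)^5
    = 52760.79295 + 53225.64575 + 53694.59417 + 54167.67430 + 54644.92253 + 484676.70418 = 753170.33389

€753170.33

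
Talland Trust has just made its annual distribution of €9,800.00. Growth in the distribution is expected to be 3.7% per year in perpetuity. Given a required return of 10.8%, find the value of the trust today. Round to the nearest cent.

D₁ = D₀ × (1 + g) = €9,800.00 × 1.037 = €10,162.6000
Growing perpetuity: P = D₁ / (r − g) = €10,162.6000 / (0.108 − 0.037) = €143,135.21

€143135.21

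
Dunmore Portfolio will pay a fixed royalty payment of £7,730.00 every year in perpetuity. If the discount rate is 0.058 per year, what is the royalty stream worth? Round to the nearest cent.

Level perpetuity: PV = C / r = £7,730.00 / 0.058 = £133,275.86

£133275.86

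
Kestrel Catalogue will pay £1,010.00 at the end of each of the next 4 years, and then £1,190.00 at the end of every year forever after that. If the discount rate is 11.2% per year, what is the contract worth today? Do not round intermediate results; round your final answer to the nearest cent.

PV of 4-year annuity: £1,010.00 × [1 − (1+0.112)^−4] / 0.112 = 3120.13644
Perpetuity value at year 4: £1,190.00 / 0.112 = 10625.00000
PV of perpetuity: 10625.00000 / (1+0.112)^4 = 6948.79964
Total PV = 3120.13644 + 6948.79964 = 10068.93608

£10068.94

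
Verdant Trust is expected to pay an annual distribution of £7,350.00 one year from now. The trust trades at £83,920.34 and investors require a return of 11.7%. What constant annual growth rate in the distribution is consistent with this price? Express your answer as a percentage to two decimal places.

P = D₁/(r−g) ⇒ g = r − D₁/P = 0.117 − £7,350.00/£83,920.34 = 0.029417

2.94%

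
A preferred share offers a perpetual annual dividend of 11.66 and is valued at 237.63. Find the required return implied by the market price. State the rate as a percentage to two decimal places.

4.91%

P = C/r ⇒ r = C/P = 11.66/237.63 = 0.049068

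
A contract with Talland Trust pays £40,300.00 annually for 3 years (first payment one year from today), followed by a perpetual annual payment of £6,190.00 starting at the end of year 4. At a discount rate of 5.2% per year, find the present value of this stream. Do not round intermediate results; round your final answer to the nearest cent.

PV of 3-year annuity: £40,300.00 × [1 − (1+0.052)^−3] / 0.052 = 109336.90019
Perpetuity value at year 3: £6,190.00 / 0.052 = 119038.46154
PV of perpetuity: 119038.46154 / (1+0.052)^3 = 102244.53071
Total PV = 109336.90019 + 102244.53071 = 211581.43091

£211581.43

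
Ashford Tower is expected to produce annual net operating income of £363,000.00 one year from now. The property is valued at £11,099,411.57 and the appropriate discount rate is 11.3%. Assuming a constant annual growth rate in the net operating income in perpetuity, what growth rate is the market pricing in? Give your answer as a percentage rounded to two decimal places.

8.03%

P = D₁/(r−g) ⇒ g = r − D₁/P = 0.113 − £363,000.00/£11,099,411.57 = 0.080296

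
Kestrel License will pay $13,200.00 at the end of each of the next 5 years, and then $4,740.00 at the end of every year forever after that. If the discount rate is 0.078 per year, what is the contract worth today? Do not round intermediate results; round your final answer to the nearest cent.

PV of 5-year annuity: $13,200.00 × [1 − (1+0.078)^−5] / 0.078 = 52982.76000
Perpetuity value at year 5: $4,740.00 / 0.078 = 60769.23077
PV of perpetuity: 60769.23077 / (1+0.078)^5 = 41743.60332
Total PV = 52982.76000 + 41743.60332 = 94726.36331

$94726.36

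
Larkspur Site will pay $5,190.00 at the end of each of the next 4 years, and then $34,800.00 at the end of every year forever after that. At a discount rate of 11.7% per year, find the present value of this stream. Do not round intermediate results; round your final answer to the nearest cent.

$206928.77

PV of 4-year annuity: $5,190.00 × [1 − (1+0.117)^−4] / 0.117 = 15863.96502
Perpetuity value at year 4: $34,800.00 / 0.117 = 297435.89744
PV of perpetuity: 297435.89744 / (1+0.117)^4 = 191064.80250
Total PV = 15863.96502 + 191064.80250 = 206928.76752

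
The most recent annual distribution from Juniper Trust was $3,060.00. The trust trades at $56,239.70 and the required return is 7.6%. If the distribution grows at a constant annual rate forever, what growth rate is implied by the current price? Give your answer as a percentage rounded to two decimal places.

P = D₀(1+g)/(r−g) ⇒ P(r−g) = D₀(1+g) ⇒ g(P+D₀) = P·r − D₀
g = (P·r − D₀)/(P + D₀) = ($56,239.70×0.076 − $3,060.00) / ($56,239.70 + $3,060.00) = 0.020476

2.05%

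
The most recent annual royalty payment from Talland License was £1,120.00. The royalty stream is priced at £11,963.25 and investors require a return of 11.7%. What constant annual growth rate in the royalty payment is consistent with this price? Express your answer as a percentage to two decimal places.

P = D₀(1+g)/(r−g) ⇒ P(r−g) = D₀(1+g) ⇒ g(P+D₀) = P·r − D₀
g = (P·r − D₀)/(P + D₀) = (£11,963.25×0.117 − £1,120.00) / (£11,963.25 + £1,120.00) = 0.021378

2.14%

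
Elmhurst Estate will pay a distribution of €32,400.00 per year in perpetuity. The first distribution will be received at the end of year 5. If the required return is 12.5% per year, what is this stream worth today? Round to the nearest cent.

€161817.28

Value at end of year 4: C / r = €32,400.00 / 0.125 = €259,200.0000
Discount to today: PV = €259,200.0000 / (1 + 0.125)^4 = €259,200.0000 / 1.601807 = €161,817.28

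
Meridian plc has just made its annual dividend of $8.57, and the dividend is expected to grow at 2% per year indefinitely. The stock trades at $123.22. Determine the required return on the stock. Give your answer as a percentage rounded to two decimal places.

D₁ = $8.57 × 1.02 = $8.7414
P = D₁/(r − g) ⇒ r = D₁/P + g = $8.7414/$123.22 + 0.02 = 0.070941 + 0.02 = 0.090941

9.09%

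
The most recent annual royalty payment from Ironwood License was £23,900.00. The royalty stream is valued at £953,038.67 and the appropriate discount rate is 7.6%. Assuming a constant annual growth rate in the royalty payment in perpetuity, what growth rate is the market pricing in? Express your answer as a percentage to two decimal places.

4.97%

P = D₀(1+g)/(r−g) ⇒ P(r−g) = D₀(1+g) ⇒ g(P+D₀) = P·r − D₀
g = (P·r − D₀)/(P + D₀) = (£953,038.67×0.076 − £23,900.00) / (£953,038.67 + £23,900.00) = 0.049677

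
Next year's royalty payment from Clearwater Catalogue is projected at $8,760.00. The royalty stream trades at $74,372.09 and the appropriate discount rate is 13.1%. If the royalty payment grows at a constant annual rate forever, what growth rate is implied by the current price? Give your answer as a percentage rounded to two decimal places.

1.32%

P = D₁/(r−g) ⇒ g = r − D₁/P = 0.131 − $8,760.00/$74,372.09 = 0.013214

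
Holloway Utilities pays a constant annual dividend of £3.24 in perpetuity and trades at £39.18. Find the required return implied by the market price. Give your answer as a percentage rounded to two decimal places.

8.27%

P = C/r ⇒ r = C/P = £3.24/£39.18 = 0.082695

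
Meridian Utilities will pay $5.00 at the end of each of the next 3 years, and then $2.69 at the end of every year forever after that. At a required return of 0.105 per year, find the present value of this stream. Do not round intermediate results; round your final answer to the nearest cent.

PV of 3-year annuity: $5.00 × [1 − (1+0.105)^−3] / 0.105 = 12.32562
Perpetuity value at year 3: $2.69 / 0.105 = 25.61905
PV of perpetuity: 25.61905 / (1+0.105)^3 = 18.98787
Total PV = 12.32562 + 18.98787 = 31.31348

$31.31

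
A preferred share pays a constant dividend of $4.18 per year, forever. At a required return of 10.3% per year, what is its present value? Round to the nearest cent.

$40.58

Level perpetuity: PV = C / r = $4.18 / 0.103 = $40.58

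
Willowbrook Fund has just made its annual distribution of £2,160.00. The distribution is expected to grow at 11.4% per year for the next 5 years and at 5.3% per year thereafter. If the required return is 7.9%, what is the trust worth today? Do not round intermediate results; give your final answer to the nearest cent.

D_1 = 2406.24000
D_2 = 2680.55136
D_3 = 2986.13422
D_4 = 3326.55352
D_5 = 3705.78062
Terminal value at year 5: TV = D_5×(1+g_2)/(r−g_2) = 3902.18699/0.026 = 150084.11496
P_0 = D_1/(1+r)^1 + D_2/(1+r)^2 + D_3/(1+r)^3 + D_4/(1+r)^4 + D_5/(1+r)^5 + TV/(1+r)^5
    = 2230.06487 + 2302.40248 + 2377.08652 + 2454.19313 + 2533.80088 + 102618.93547 = 114516.48335

£114516.48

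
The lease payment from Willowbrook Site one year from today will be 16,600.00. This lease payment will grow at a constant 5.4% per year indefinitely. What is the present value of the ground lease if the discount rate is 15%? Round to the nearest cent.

172916.67

Growing perpetuity: P = D₁ / (r − g) = 16,600.0000 / (0.15 − 0.054) = 172,916.67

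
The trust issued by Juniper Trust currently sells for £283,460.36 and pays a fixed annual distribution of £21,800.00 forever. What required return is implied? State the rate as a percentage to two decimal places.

P = C/r ⇒ r = C/P = £21,800.00/£283,460.36 = 0.076907

7.69%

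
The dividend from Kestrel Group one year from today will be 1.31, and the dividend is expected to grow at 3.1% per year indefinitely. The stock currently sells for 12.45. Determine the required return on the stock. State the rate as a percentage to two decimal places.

13.62%

P = D₁/(r − g) ⇒ r = D₁/P + g = 1.3100/12.45 + 0.031 = 0.105221 + 0.031 = 0.136221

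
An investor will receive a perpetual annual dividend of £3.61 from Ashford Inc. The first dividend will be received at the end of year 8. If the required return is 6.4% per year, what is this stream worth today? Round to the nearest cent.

£36.54

Value at end of year 7: C / r = £3.61 / 0.064 = £56.4063
Discount to today: PV = £56.4063 / (1 + 0.064)^7 = £56.4063 / 1.543801 = £36.54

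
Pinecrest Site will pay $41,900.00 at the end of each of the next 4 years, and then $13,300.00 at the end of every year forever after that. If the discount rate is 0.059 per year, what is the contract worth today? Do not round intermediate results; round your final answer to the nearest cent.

$324753.10

PV of 4-year annuity: $41,900.00 × [1 − (1+0.059)^−4] / 0.059 = 145521.00176
Perpetuity value at year 4: $13,300.00 / 0.059 = 225423.72881
PV of perpetuity: 225423.72881 / (1+0.059)^4 = 179232.09818
Total PV = 145521.00176 + 179232.09818 = 324753.09994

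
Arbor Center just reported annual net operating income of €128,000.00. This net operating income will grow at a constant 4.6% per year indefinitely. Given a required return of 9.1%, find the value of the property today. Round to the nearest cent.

D₁ = D₀ × (1 + g) = €128,000.00 × 1.046 = €133,888.0000
Growing perpetuity: P = D₁ / (r − g) = €133,888.0000 / (0.091 − 0.046) = €2,975,288.89

€2975288.89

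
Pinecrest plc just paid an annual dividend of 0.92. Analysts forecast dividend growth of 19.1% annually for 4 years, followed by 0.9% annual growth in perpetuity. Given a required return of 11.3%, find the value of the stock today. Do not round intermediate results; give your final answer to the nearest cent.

D_1 = 1.09572
D_2 = 1.30500
D_3 = 1.55426
D_4 = 1.85112
Terminal value at year 4: TV = D_4×(1+g_2)/(r−g_2) = 1.86778/0.104 = 17.95944
P_0 = D_1/(1+r)^1 + D_2/(1+r)^2 + D_3/(1+r)^3 + D_4/(1+r)^4 + TV/(1+r)^4
    = 0.98447 + 1.05347 + 1.12730 + 1.20630 + 11.70340 = 16.07493

16.07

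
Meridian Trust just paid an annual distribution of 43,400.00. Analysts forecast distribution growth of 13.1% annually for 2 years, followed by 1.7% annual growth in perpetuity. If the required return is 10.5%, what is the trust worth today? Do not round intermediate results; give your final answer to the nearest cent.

615334.25

D_1 = 49085.40000
D_2 = 55515.58740
Terminal value at year 2: TV = D_2×(1+g_2)/(r−g_2) = 56459.35239/0.088 = 641583.54984
P_0 = D_1/(1+r)^1 + D_2/(1+r)^2 + TV/(1+r)^2
    = 44421.17647 + 45466.38062 + 525446.69424 = 615334.25134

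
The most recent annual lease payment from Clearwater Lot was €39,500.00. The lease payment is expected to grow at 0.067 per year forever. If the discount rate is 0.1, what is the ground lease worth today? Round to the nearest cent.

D₁ = D₀ × (1 + g) = €39,500.00 × 1.067 = €42,146.5000
Growing perpetuity: P = D₁ / (r − g) = €42,146.5000 / (0.1 − 0.067) = €1,277,166.67

€1277166.67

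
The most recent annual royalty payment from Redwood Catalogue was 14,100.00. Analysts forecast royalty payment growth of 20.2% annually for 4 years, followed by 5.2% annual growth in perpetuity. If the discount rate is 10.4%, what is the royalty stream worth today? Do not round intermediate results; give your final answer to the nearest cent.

D_1 = 16948.20000
D_2 = 20371.73640
D_3 = 24486.82715
D_4 = 29433.16624
Terminal value at year 4: TV = D_4×(1+g_2)/(r−g_2) = 30963.69088/0.052 = 595455.59389
P_0 = D_1/(1+r)^1 + D_2/(1+r)^2 + D_3/(1+r)^3 + D_4/(1+r)^4 + TV/(1+r)^4
    = 15351.63043 + 16714.36575 + 18198.06850 + 19813.47676 + 400841.87591 = 470919.41735

470919.42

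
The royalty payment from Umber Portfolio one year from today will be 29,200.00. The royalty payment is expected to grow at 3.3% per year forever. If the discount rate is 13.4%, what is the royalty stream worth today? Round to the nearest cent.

Growing perpetuity: P = D₁ / (r − g) = 29,200.0000 / (0.134 − 0.033) = 289,108.91

289108.91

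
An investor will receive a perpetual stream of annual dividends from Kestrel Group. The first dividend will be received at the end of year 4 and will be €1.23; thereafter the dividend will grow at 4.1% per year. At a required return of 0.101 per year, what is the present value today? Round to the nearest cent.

Value at end of year 3: C₁ / (r − g) = €1.23 / (0.101 − 0.041) = €20.5000
Discount to today: PV = €20.5000 / (1 + 0.101)^3 = €20.5000 / 1.334633 = €15.36

€15.36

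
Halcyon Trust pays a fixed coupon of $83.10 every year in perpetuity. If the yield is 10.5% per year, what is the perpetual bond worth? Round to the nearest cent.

$791.43

Level perpetuity: PV = C / r = $83.10 / 0.105 = $791.43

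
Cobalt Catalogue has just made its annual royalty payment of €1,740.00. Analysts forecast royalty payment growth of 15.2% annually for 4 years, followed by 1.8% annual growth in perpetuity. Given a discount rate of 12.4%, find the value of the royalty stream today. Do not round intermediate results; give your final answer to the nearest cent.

€25843.32

D_1 = 2004.48000
D_2 = 2309.16096
D_3 = 2660.15343
D_4 = 3064.49675
Terminal value at year 4: TV = D_4×(1+g_2)/(r−g_2) = 3119.65769/0.106 = 29430.73291
P_0 = D_1/(1+r)^1 + D_2/(1+r)^2 + D_3/(1+r)^3 + D_4/(1+r)^4 + TV/(1+r)^4
    = 1783.34520 + 1827.77017 + 1873.30181 + 1919.96769 + 18438.93496 = 25843.31981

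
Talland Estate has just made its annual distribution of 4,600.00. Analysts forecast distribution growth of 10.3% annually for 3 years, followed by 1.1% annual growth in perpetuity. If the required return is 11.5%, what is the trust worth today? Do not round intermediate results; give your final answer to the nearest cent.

56794.09

D_1 = 5073.80000
D_2 = 5596.40140
D_3 = 6172.83074
Terminal value at year 3: TV = D_3×(1+g_2)/(r−g_2) = 6240.73188/0.104 = 60007.03733
P_0 = D_1/(1+r)^1 + D_2/(1+r)^2 + D_3/(1+r)^3 + TV/(1+r)^3
    = 4550.49327 + 4501.51935 + 4453.07251 + 43289.00296 = 56794.08809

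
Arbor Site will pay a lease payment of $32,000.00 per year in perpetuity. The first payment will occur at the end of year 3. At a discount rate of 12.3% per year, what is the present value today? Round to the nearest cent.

Value at end of year 2: C / r = $32,000.00 / 0.123 = $260,162.6016
Discount to today: PV = $260,162.6016 / (1 + 0.123)^2 = $260,162.6016 / 1.261129 = $206,293.41

$206293.41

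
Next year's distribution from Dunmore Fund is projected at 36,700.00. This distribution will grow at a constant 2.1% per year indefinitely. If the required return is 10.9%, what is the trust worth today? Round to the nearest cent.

Growing perpetuity: P = D₁ / (r − g) = 36,700.0000 / (0.109 − 0.021) = 417,045.45

417045.45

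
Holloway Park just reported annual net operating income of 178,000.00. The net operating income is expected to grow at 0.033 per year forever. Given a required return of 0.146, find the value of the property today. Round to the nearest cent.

D₁ = D₀ × (1 + g) = 178,000.00 × 1.033 = 183,874.0000
Growing perpetuity: P = D₁ / (r − g) = 183,874.0000 / (0.146 − 0.033) = 1,627,203.54

1627203.54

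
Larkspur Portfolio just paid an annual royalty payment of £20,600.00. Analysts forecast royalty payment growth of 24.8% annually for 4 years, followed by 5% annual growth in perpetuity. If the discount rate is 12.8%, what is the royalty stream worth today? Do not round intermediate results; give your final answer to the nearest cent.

£522285.19

D_1 = 25708.80000
D_2 = 32084.58240
D_3 = 40041.55884
D_4 = 49971.86543
Terminal value at year 4: TV = D_4×(1+g_2)/(r−g_2) = 52470.45870/0.078 = 672698.18843
P_0 = D_1/(1+r)^1 + D_2/(1+r)^2 + D_3/(1+r)^3 + D_4/(1+r)^4 + TV/(1+r)^4
    = 22791.48936 + 25216.11589 + 27898.68141 + 30866.62624 + 415512.27631 = 522285.18922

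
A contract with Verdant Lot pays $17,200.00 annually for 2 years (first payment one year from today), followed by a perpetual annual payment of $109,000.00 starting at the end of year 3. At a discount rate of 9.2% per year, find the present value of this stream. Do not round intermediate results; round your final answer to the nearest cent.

PV of 2-year annuity: $17,200.00 × [1 − (1+0.092)^−2] / 0.092 = 30174.83127
Perpetuity value at year 2: $109,000.00 / 0.092 = 1184782.60870
PV of perpetuity: 1184782.60870 / (1+0.092)^2 = 993558.38725
Total PV = 30174.83127 + 993558.38725 = 1023733.21853

$1023733.22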